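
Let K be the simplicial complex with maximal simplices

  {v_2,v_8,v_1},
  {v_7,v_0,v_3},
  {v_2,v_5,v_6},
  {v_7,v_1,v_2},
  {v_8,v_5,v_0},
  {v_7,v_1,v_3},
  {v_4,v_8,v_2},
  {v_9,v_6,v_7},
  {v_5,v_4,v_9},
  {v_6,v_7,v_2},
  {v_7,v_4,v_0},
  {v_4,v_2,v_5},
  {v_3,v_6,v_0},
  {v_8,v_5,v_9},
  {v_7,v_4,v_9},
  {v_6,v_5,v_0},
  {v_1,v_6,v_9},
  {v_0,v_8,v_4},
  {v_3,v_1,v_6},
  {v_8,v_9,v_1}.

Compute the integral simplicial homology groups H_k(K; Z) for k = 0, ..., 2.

K has 10 vertices, 30 edges, 20 triangles.
rank ∂_0 = 0, rank ∂_1 = 9 ⇒ b_0 = 10 − 0 − 9 = 1; all invariant factors of ∂_1 are 1 so no torsion. So H_0 ≅ Z.
rank ∂_1 = 9, rank ∂_2 = 20 ⇒ b_1 = 30 − 9 − 20 = 1; ∂_2 has invariant factor(s) [2] giving torsion. So H_1 ≅ Z × Z/2.
rank ∂_2 = 20, rank ∂_3 = 0 ⇒ b_2 = 20 − 20 − 0 = 0. So H_2 ≅ 0.

H_0 = Z,  H_1 = Z × Z/2,  H_2 = 0.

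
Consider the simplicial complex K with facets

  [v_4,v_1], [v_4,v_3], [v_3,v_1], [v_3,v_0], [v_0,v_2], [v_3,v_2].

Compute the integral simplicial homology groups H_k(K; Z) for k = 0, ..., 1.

H_0 = Z,  H_1 = Z^2.

Fix the vertex order v_0 < v_1 < v_2 < v_3 < v_4 and write every simplex with vertices in increasing order. Then dim K = 1 and the simplices of K are:

  0-simplices (5): [v_0], [v_1], [v_2], [v_3], [v_4]
  1-simplices (6): [v_0,v_2], [v_0,v_3], [v_1,v_3], [v_1,v_4], [v_2,v_3], [v_3,v_4]

Hence C_0 ≅ Z^5, C_1 ≅ Z^6.

∂_1: C_1 → C_0 maps an edge to its endpoints' difference, ∂[p,q] = q − p. For instance
  ∂[v_3,v_4] = [v_4] − [v_3].
The resulting 5×6 matrix has rank 4, and its Smith normal form has invariant factors (1,1,1,1).

Reading off H_k = ker ∂_k / im ∂_{k+1}:

  H_0: rank C_0 − rank ∂_1 = 5 − 4 = 1, and the invariant factors of ∂_1 are all 1, so H_0 = Z.
  H_1: rank ker ∂_1 − rank ∂_2 = (6 − 4) − 0 = 2, and there is no ∂_2, so H_1 = Z^2.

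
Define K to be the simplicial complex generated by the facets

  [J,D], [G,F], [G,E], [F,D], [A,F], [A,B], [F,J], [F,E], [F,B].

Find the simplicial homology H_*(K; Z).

Take the total order A < B < D < E < F < G < J on the vertex set. Then K (dimension 1) consists of the simplices:

  0-simplices (7): A, B, D, E, F, G, J
  1-simplices (9): AB, AF, BF, DF, DJ, EF, EG, FG, FJ

so the chain groups are C_0 ≅ Z^7, C_1 ≅ Z^9.

Boundary ∂_1: C_1 → C_0 maps an edge to its endpoints' difference, ∂[p,q] = q − p.
As a 7×9 matrix over Z this has rank 6, with invariant factors (1,1,1,1,1,1).

From H_k ≅ ker(∂_k) / im(∂_{k+1}) we obtain:

  H_0: rank C_0 − rank ∂_1 = 7 − 6 = 1, and the invariant factors of ∂_1 are all 1, so H_0 = Z.
  H_1: rank ker ∂_1 − rank ∂_2 = (9 − 6) − 0 = 3, and there is no ∂_2, so H_1 = Z^3.

As a check, the Euler characteristic is 7 − 9 = -2, which agrees with 1 − 3 = -2.
(K is a triangulation of a wedge of 3 circles.)

H_0 = Z,  H_1 = Z^3.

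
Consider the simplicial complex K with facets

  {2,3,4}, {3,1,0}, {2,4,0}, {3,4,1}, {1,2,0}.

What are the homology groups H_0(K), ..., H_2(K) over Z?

Fix the vertex order 0 < 1 < 2 < 3 < 4 and write every simplex with vertices in increasing order. Then dim K = 2 and the simplices of K are:

  0-simplices (5): [0], [1], [2], [3], [4]
  1-simplices (10): [0,1], [0,2], [0,3], [0,4], [1,2], [1,3], [1,4], [2,3], [2,4], [3,4]
  2-simplices (5): [0,1,2], [0,1,3], [0,2,4], [1,3,4], [2,3,4]

giving chain groups C_0 ≅ Z^5, C_1 ≅ Z^10, C_2 ≅ Z^5.

Boundary ∂_1: C_1 → C_0 maps an edge to its endpoints' difference, ∂[p,q] = q − p. For instance
  ∂[1,2] = [2] − [1].
The 5×10 boundary matrix has rank 4 and Smith normal form diag(1,1,1,1).

∂_2: C_2 → C_1 maps a triangle to the signed sum of its edges. For instance
  ∂[1,3,4] = [3,4] − [1,4] + [1,3],
  ∂[0,1,3] = [1,3] − [0,3] + [0,1].
This gives a 10×5 integer matrix of rank 5; reducing to Smith normal form yields diagonal entries (1,1,1,1,1).

Reading off H_k = ker ∂_k / im ∂_{k+1}:

  H_0: rank C_0 − rank ∂_1 = 5 − 4 = 1, and the invariant factors of ∂_1 are all 1, so H_0 = Z.
  H_1: rank ker ∂_1 − rank ∂_2 = (10 − 4) − 5 = 1, and the invariant factors of ∂_2 are all 1, so H_1 = Z.
  H_2: rank ker ∂_2 − rank ∂_3 = (5 − 5) − 0 = 0, and there is no ∂_3, so H_2 = 0.

(K is a triangulation of the Möbius band.)

H_0 = Z,  H_1 = Z,  H_2 = 0.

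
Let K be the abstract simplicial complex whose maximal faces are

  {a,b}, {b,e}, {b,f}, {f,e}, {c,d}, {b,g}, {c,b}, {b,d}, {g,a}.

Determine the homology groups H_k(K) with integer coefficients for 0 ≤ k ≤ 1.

We work with the vertex ordering a < b < c < d < e < f < g. The simplices of K, each written with vertices in increasing order, are:

  0-simplices (7): a, b, c, d, e, f, g
  1-simplices (9): ab, ag, bc, bd, be, bf, bg, cd, ef

Hence C_0 ≅ Z^7, C_1 ≅ Z^9.

Boundary ∂_1: C_1 → C_0 sends each edge [p,q] (with p < q) to q − p.
The 7×9 boundary matrix has rank 6 and Smith normal form diag(1,1,1,1,1,1).

Now H_k = ker ∂_k / im ∂_{k+1}, so:

  H_0: rank C_0 − rank ∂_1 = 7 − 6 = 1, and the invariant factors of ∂_1 are all 1, so H_0 = Z.
  H_1: rank ker ∂_1 − rank ∂_2 = (9 − 6) − 0 = 3, and there is no ∂_2, so H_1 = Z^3.

H_0 = Z,  H_1 = Z^3.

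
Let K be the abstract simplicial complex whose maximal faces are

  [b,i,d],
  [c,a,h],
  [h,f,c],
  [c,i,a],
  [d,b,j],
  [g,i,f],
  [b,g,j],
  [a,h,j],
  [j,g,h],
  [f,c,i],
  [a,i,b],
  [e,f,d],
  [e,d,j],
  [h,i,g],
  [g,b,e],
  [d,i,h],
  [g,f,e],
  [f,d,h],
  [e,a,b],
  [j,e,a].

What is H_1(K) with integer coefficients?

H_1 = Z × Z/2.

K has 10 vertices, 30 edges, 20 triangles.
rank ∂_1 = 9, rank ∂_2 = 20 ⇒ b_1 = 30 − 9 − 20 = 1; ∂_2 has invariant factor(s) [2] giving torsion. So H_1 ≅ Z × Z/2.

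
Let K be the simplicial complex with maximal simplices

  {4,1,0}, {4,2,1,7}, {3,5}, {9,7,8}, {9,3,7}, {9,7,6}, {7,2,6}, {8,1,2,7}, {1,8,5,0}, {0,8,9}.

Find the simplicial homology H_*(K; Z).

Fix the vertex order 0 < 1 < 2 < 3 < 4 < 5 < 6 < 7 < 8 < 9 and write every simplex with vertices in increasing order. Then dim K = 3 and the simplices of K are:

  0-simplices (10): [0], [1], [2], [3], [4], [5], [6], [7], [8], [9]
  1-simplices (24): (24 of them)
  2-simplices (17): [0,1,4], [0,1,5], [0,1,8], [0,5,8], [0,8,9], [1,2,4], [1,2,7], [1,2,8], [1,4,7], [1,5,8], [1,7,8], [2,4,7], [2,6,7], [2,7,8], [3,7,9], [6,7,9], [7,8,9]
  3-simplices (3): [0,1,5,8], [1,2,4,7], [1,2,7,8]

giving chain groups C_0 ≅ Z^10, C_1 ≅ Z^24, C_2 ≅ Z^17, C_3 ≅ Z^3.

The boundary map ∂_1: C_1 → C_0 maps an edge to its endpoints' difference, ∂[p,q] = q − p.
As a 10×24 matrix over Z this has rank 9, with invariant factors (1,1,1,1,1,1,1,1,1).

Boundary ∂_2: C_2 → C_1 maps a triangle to the signed sum of its edges. For instance
  ∂[0,1,4] = [1,4] − [0,4] + [0,1],
  ∂[2,6,7] = [6,7] − [2,7] + [2,6].
The resulting 24×17 matrix has rank 14, and its Smith normal form has invariant factors (1,1,1,1,1,1,1,1,1,1,1,1,1,1).

∂_3: C_3 → C_2 sends each 3-simplex σ to the alternating sum Σ_i (−1)^i (σ with its i-th vertex removed). For instance
  ∂[0,1,5,8] = [1,5,8] − [0,5,8] + [0,1,8] − [0,1,5],
  ∂[1,2,7,8] = [2,7,8] − [1,7,8] + [1,2,8] − [1,2,7].
The resulting 17×3 matrix has rank 3, and its Smith normal form has invariant factors (1,1,1).

Reading off H_k = ker ∂_k / im ∂_{k+1}:

  H_0: rank C_0 − rank ∂_1 = 10 − 9 = 1, and the invariant factors of ∂_1 are all 1, so H_0 = Z.
  H_1: rank ker ∂_1 − rank ∂_2 = (24 − 9) − 14 = 1, and the invariant factors of ∂_2 are all 1, so H_1 = Z.
  H_2: rank ker ∂_2 − rank ∂_3 = (17 − 14) − 3 = 0, and the invariant factors of ∂_3 are all 1, so H_2 = 0.
  H_3: rank ker ∂_3 − rank ∂_4 = (3 − 3) − 0 = 0, and there is no ∂_4, so H_3 = 0.

As a check, the Euler characteristic is 10 − 24 + 17 − 3 = 0, which agrees with 1 − 1 + 0 − 0 = 0.

H_0 = Z,  H_1 = Z,  H_2 = 0,  H_3 = 0.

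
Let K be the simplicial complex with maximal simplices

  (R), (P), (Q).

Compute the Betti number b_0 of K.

Fix the vertex order P < Q < R and write every simplex with vertices in increasing order. Then dim K = 0 and the simplices of K are:

  0-simplices (3): P, Q, R

so the chain groups are C_0 ≅ Z^3.

Now H_k = ker ∂_k / im ∂_{k+1}, so:

  H_0: rank C_0 − rank ∂_1 = 3 − 0 = 3, and there is no ∂_1, so H_0 = Z^3.

Hence the Betti numbers are b_0 = 3.

b_0 = 3.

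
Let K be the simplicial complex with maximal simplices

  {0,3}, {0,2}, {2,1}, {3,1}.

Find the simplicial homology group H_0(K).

Order the vertices as 0 < 1 < 2 < 3. Listing each simplex with vertices in this order, K has dimension 1 with simplices:

  0-simplices (4): [0], [1], [2], [3]
  1-simplices (4): [0,2], [0,3], [1,2], [1,3]

Hence C_0 ≅ Z^4, C_1 ≅ Z^4.

∂_1: C_1 → C_0 sends each edge [p,q] (with p < q) to q − p. For instance
  ∂[0,2] = [2] − [0].
The 4×4 boundary matrix has rank 3 and Smith normal form diag(1,1,1).

Computing H_k = (kernel of ∂_k) / (image of ∂_{k+1}):

  H_0: rank C_0 − rank ∂_1 = 4 − 3 = 1, and the invariant factors of ∂_1 are all 1, so H_0 = Z.

(K is a triangulation of the circle S^1.)

H_0 = Z.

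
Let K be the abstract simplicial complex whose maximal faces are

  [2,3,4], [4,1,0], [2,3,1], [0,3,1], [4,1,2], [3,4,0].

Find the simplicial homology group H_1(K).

H_1 ≅ 0.

K has 5 vertices, 9 edges, 6 triangles.
rank ∂_1 = 4, rank ∂_2 = 5 ⇒ b_1 = 9 − 4 − 5 = 0; all invariant factors of ∂_2 are 1 so no torsion. So H_1 ≅ 0.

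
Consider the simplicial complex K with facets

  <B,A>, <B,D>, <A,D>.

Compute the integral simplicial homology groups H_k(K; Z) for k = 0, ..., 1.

H_0 ≅ Z,  H_1 ≅ Z.

We work with the vertex ordering A < B < D. The simplices of K, each written with vertices in increasing order, are:

  0-simplices (3): A, B, D
  1-simplices (3): AB, AD, BD

so the chain groups are C_0 ≅ Z^3, C_1 ≅ Z^3.

∂_1: C_1 → C_0 maps an edge to its endpoints' difference, ∂[p,q] = q − p. For instance
  ∂AB = B − A.
The resulting 3×3 matrix has rank 2, and its Smith normal form has invariant factors (1,1).

Computing H_k = (kernel of ∂_k) / (image of ∂_{k+1}):

  H_0: rank C_0 − rank ∂_1 = 3 − 2 = 1, and the invariant factors of ∂_1 are all 1, so H_0 = Z.
  H_1: rank ker ∂_1 − rank ∂_2 = (3 − 2) − 0 = 1, and there is no ∂_2, so H_1 = Z.

As a check, the Euler characteristic is 3 − 3 = 0, which agrees with 1 − 1 = 0.
(K is a triangulation of the circle S^1.)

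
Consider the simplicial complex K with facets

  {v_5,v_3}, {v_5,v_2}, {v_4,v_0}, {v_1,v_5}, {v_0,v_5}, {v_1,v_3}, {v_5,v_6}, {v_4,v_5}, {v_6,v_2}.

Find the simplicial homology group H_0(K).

Take the total order v_0 < v_1 < v_2 < v_3 < v_4 < v_5 < v_6 on the vertex set. Then K (dimension 1) consists of the simplices:

  0-simplices (7): [v_0], [v_1], [v_2], [v_3], [v_4], [v_5], [v_6]
  1-simplices (9): [v_0,v_4], [v_0,v_5], [v_1,v_3], [v_1,v_5], [v_2,v_5], [v_2,v_6], [v_3,v_5], [v_4,v_5], [v_5,v_6]

Hence C_0 ≅ Z^7, C_1 ≅ Z^9.

Boundary ∂_1: C_1 → C_0 is given by ∂[p,q] = [q] − [p]. For instance
  ∂[v_2,v_5] = [v_5] − [v_2].
As a 7×9 matrix over Z this has rank 6, with invariant factors (1,1,1,1,1,1).

From H_k ≅ ker(∂_k) / im(∂_{k+1}) we obtain:

  H_0: rank C_0 − rank ∂_1 = 7 − 6 = 1, and the invariant factors of ∂_1 are all 1, so H_0 ≅ Z.

H_0 = Z.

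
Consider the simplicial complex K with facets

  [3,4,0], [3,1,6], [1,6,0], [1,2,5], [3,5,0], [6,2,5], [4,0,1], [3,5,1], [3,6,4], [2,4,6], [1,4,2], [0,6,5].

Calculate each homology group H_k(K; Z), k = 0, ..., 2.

Take the total order 0 < 1 < 2 < 3 < 4 < 5 < 6 on the vertex set. Then K (dimension 2) consists of the simplices:

  0-simplices (7): [0], [1], [2], [3], [4], [5], [6]
  1-simplices (18): [0,1], [0,3], [0,4], [0,5], [0,6], [1,2], [1,3], [1,4], [1,5], [1,6], [2,4], [2,5], [2,6], [3,4], [3,5], [3,6], [4,6], [5,6]
  2-simplices (12): [0,1,4], [0,1,6], [0,3,4], [0,3,5], [0,5,6], [1,2,4], [1,2,5], [1,3,5], [1,3,6], [2,4,6], [2,5,6], [3,4,6]

Hence C_0 ≅ Z^7, C_1 ≅ Z^18, C_2 ≅ Z^12.

Boundary ∂_1: C_1 → C_0 is given by ∂[p,q] = [q] − [p].
The resulting 7×18 matrix has rank 6, and its Smith normal form has invariant factors (1,1,1,1,1,1).

∂_2: C_2 → C_1 maps a triangle to the signed sum of its edges. For instance
  ∂[3,4,6] = [4,6] − [3,6] + [3,4],
  ∂[2,4,6] = [4,6] − [2,6] + [2,4].
The 18×12 boundary matrix has rank 12 and Smith normal form diag(1,1,1,1,1,1,1,1,1,1,1,2).

Computing H_k = (kernel of ∂_k) / (image of ∂_{k+1}):

  H_0: rank C_0 − rank ∂_1 = 7 − 6 = 1, and the invariant factors of ∂_1 are all 1, so H_0 ≅ Z.
  H_1: rank ker ∂_1 − rank ∂_2 = (18 − 6) − 12 = 0, and ∂_2 has invariant factor 2 > 1, so H_1 ≅ Z/2.
  H_2: rank ker ∂_2 − rank ∂_3 = (12 − 12) − 0 = 0, and there is no ∂_3, so H_2 ≅ 0.

As a check, the Euler characteristic is 7 − 18 + 12 = 1, which agrees with 1 − 0 + 0 = 1.
(K is a triangulation of the real projective plane RP^2.)

H_0 = Z,  H_1 = Z/2,  H_2 = 0.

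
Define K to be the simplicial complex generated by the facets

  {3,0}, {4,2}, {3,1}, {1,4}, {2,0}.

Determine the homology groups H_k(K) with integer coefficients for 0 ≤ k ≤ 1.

H_0 ≅ Z,  H_1 ≅ Z.

Take the total order 0 < 1 < 2 < 3 < 4 on the vertex set. Then K (dimension 1) consists of the simplices:

  0-simplices (5): [0], [1], [2], [3], [4]
  1-simplices (5): [0,2], [0,3], [1,3], [1,4], [2,4]

so the chain groups are C_0 ≅ Z^5, C_1 ≅ Z^5.

Boundary ∂_1: C_1 → C_0 is given by ∂[p,q] = [q] − [p].
The resulting 5×5 matrix has rank 4, and its Smith normal form has invariant factors (1,1,1,1).

Now H_k = ker ∂_k / im ∂_{k+1}, so:

  H_0: rank C_0 − rank ∂_1 = 5 − 4 = 1, and the invariant factors of ∂_1 are all 1, so H_0 ≅ Z.
  H_1: rank ker ∂_1 − rank ∂_2 = (5 − 4) − 0 = 1, and there is no ∂_2, so H_1 ≅ Z.

(K is a triangulation of the circle S^1.)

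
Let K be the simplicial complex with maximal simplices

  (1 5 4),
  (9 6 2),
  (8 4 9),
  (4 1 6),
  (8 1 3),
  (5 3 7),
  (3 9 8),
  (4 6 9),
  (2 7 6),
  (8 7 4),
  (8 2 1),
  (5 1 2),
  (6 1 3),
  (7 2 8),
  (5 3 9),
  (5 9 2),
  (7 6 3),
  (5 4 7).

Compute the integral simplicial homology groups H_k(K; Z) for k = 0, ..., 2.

Fix the vertex order 1 < 2 < 3 < 4 < 5 < 6 < 7 < 8 < 9 and write every simplex with vertices in increasing order. Then dim K = 2 and the simplices of K are:

  0-simplices (9): [1], [2], [3], [4], [5], [6], [7], [8], [9]
  1-simplices (27): (27 of them)
  2-simplices (18): [1,2,5], [1,2,8], [1,3,6], [1,3,8], [1,4,5], [1,4,6], [2,5,9], [2,6,7], [2,6,9], [2,7,8], [3,5,7], [3,5,9], [3,6,7], [3,8,9], [4,5,7], [4,6,9], [4,7,8], [4,8,9]

giving chain groups C_0 ≅ Z^9, C_1 ≅ Z^27, C_2 ≅ Z^18.

The boundary map ∂_1: C_1 → C_0 sends each edge [p,q] (with p < q) to q − p.
The resulting 9×27 matrix has rank 8, and its Smith normal form has invariant factors (1,1,1,1,1,1,1,1).

∂_2: C_2 → C_1 acts by ∂[p,q,r] = [q,r] − [p,r] + [p,q]. For instance
  ∂[1,4,5] = [4,5] − [1,5] + [1,4],
  ∂[1,4,6] = [4,6] − [1,6] + [1,4].
The 27×18 boundary matrix has rank 17 and Smith normal form diag(1,1,1,1,1,1,1,1,1,1,1,1,1,1,1,1,1).

From H_k ≅ ker(∂_k) / im(∂_{k+1}) we obtain:

  H_0: rank C_0 − rank ∂_1 = 9 − 8 = 1, and the invariant factors of ∂_1 are all 1, so H_0 ≅ Z.
  H_1: rank ker ∂_1 − rank ∂_2 = (27 − 8) − 17 = 2, and the invariant factors of ∂_2 are all 1, so H_1 ≅ Z^2.
  H_2: rank ker ∂_2 − rank ∂_3 = (18 − 17) − 0 = 1, and there is no ∂_3, so H_2 ≅ Z.

As a check, the Euler characteristic is 9 − 27 + 18 = 0, which agrees with 1 − 2 + 1 = 0.
(K is a triangulation of the torus T^2.)

H_0 = Z,  H_1 = Z^2,  H_2 = Z.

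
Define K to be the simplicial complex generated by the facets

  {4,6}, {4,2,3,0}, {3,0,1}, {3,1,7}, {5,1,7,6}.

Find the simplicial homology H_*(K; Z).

K has 8 vertices, 16 edges, 10 triangles, 2 3-simplices.
rank ∂_0 = 0, rank ∂_1 = 7 ⇒ b_0 = 8 − 0 − 7 = 1; all invariant factors of ∂_1 are 1 so no torsion. So H_0 ≅ Z.
rank ∂_1 = 7, rank ∂_2 = 8 ⇒ b_1 = 16 − 7 − 8 = 1; all invariant factors of ∂_2 are 1 so no torsion. So H_1 ≅ Z.
rank ∂_2 = 8, rank ∂_3 = 2 ⇒ b_2 = 10 − 8 − 2 = 0; all invariant factors of ∂_3 are 1 so no torsion. So H_2 ≅ 0.
rank ∂_3 = 2, rank ∂_4 = 0 ⇒ b_3 = 2 − 2 − 0 = 0. So H_3 ≅ 0.

H_0 = Z,  H_1 = Z,  H_2 = 0,  H_3 = 0.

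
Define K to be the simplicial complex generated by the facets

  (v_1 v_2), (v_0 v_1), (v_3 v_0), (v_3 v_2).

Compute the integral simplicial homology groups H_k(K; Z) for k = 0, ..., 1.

Fix the vertex order v_0 < v_1 < v_2 < v_3 and write every simplex with vertices in increasing order. Then dim K = 1 and the simplices of K are:

  0-simplices (4): [v_0], [v_1], [v_2], [v_3]
  1-simplices (4): [v_0,v_1], [v_0,v_3], [v_1,v_2], [v_2,v_3]

so the chain groups are C_0 ≅ Z^4, C_1 ≅ Z^4.

The boundary map ∂_1: C_1 → C_0 is given by ∂[p,q] = [q] − [p].
This gives a 4×4 integer matrix of rank 3; reducing to Smith normal form yields diagonal entries (1,1,1).

Computing H_k = (kernel of ∂_k) / (image of ∂_{k+1}):

  H_0: rank C_0 − rank ∂_1 = 4 − 3 = 1, and the invariant factors of ∂_1 are all 1, so H_0 ≅ Z.
  H_1: rank ker ∂_1 − rank ∂_2 = (4 − 3) − 0 = 1, and there is no ∂_2, so H_1 ≅ Z.

As a check, the Euler characteristic is 4 − 4 = 0, which agrees with 1 − 1 = 0.

H_0 = Z,  H_1 = Z.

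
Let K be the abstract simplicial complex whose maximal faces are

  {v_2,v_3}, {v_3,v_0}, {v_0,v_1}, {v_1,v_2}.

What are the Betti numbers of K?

b_0 = 1, b_1 = 1.

We work with the vertex ordering v_0 < v_1 < v_2 < v_3. The simplices of K, each written with vertices in increasing order, are:

  0-simplices (4): [v_0], [v_1], [v_2], [v_3]
  1-simplices (4): [v_0,v_1], [v_0,v_3], [v_1,v_2], [v_2,v_3]

so the chain groups are C_0 ≅ Z^4, C_1 ≅ Z^4.

The boundary map ∂_1: C_1 → C_0 sends each edge [p,q] (with p < q) to q − p. For instance
  ∂[v_0,v_3] = [v_3] − [v_0].
The 4×4 boundary matrix has rank 3 and Smith normal form diag(1,1,1).

Now H_k = ker ∂_k / im ∂_{k+1}, so:

  H_0: rank C_0 − rank ∂_1 = 4 − 3 = 1, and the invariant factors of ∂_1 are all 1, so H_0 ≅ Z.
  H_1: rank ker ∂_1 − rank ∂_2 = (4 − 3) − 0 = 1, and there is no ∂_2, so H_1 ≅ Z.

(K is a triangulation of the circle S^1.)

Hence the Betti numbers are b_0 = 1, b_1 = 1.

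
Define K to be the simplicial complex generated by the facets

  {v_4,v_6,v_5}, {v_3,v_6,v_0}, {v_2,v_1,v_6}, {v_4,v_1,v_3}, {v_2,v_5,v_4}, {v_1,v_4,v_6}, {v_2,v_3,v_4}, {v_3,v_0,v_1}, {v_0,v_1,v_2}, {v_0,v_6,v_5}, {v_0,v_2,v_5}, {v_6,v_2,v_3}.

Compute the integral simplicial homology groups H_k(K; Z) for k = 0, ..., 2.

H_0 ≅ Z,  H_1 ≅ Z/2Z,  H_2 = 0.

Order the vertices as v_0 < v_1 < v_2 < v_3 < v_4 < v_5 < v_6. Listing each simplex with vertices in this order, K has dimension 2 with simplices:

  0-simplices (7): [v_0], [v_1], [v_2], [v_3], [v_4], [v_5], [v_6]
  1-simplices (18): (18 of them)
  2-simplices (12): (12 of them)

giving chain groups C_0 ≅ Z^7, C_1 ≅ Z^18, C_2 ≅ Z^12.

∂_1: C_1 → C_0 is given by ∂[p,q] = [q] − [p]. For instance
  ∂[v_3,v_6] = [v_6] − [v_3].
The resulting 7×18 matrix has rank 6, and its Smith normal form has invariant factors (1,1,1,1,1,1).

The boundary map ∂_2: C_2 → C_1 sends each 2-simplex [p,q,r] to [q,r] − [p,r] + [p,q]. For instance
  ∂[v_1,v_2,v_6] = [v_2,v_6] − [v_1,v_6] + [v_1,v_2],
  ∂[v_0,v_1,v_2] = [v_1,v_2] − [v_0,v_2] + [v_0,v_1].
The resulting 18×12 matrix has rank 12, and its Smith normal form has invariant factors (1,1,1,1,1,1,1,1,1,1,1,2).

Now H_k = ker ∂_k / im ∂_{k+1}, so:

  H_0: rank C_0 − rank ∂_1 = 7 − 6 = 1, and the invariant factors of ∂_1 are all 1, so H_0 ≅ Z.
  H_1: rank ker ∂_1 − rank ∂_2 = (18 − 6) − 12 = 0, and ∂_2 has invariant factor 2 > 1, so H_1 ≅ Z/2Z.
  H_2: rank ker ∂_2 − rank ∂_3 = (12 − 12) − 0 = 0, and there is no ∂_3, so H_2 ≅ 0.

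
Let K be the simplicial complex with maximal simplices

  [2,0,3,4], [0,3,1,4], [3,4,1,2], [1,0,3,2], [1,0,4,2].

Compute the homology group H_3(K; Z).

K has 5 vertices, 10 edges, 10 triangles, 5 3-simplices.
rank ∂_3 = 4, rank ∂_4 = 0 ⇒ b_3 = 5 − 4 − 0 = 1. So H_3 = Z.

H_3 = Z.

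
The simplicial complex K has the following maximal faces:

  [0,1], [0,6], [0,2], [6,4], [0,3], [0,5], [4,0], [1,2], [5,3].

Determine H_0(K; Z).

Fix the vertex order 0 < 1 < 2 < 3 < 4 < 5 < 6 and write every simplex with vertices in increasing order. Then dim K = 1 and the simplices of K are:

  0-simplices (7): [0], [1], [2], [3], [4], [5], [6]
  1-simplices (9): [0,1], [0,2], [0,3], [0,4], [0,5], [0,6], [1,2], [3,5], [4,6]

so the chain groups are C_0 ≅ Z^7, C_1 ≅ Z^9.

The boundary map ∂_1: C_1 → C_0 is given by ∂[p,q] = [q] − [p].
As a 7×9 matrix over Z this has rank 6, with invariant factors (1,1,1,1,1,1).

From H_k ≅ ker(∂_k) / im(∂_{k+1}) we obtain:

  H_0: rank C_0 − rank ∂_1 = 7 − 6 = 1, and the invariant factors of ∂_1 are all 1, so H_0 = Z.

H_0 = Z.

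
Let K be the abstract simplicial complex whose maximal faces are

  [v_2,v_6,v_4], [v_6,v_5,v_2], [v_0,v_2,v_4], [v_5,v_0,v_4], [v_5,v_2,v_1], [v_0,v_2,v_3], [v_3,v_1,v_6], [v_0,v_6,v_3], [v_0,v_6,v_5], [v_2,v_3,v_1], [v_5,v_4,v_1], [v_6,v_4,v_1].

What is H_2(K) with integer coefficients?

K has 7 vertices, 18 edges, 12 triangles.
rank ∂_2 = 12, rank ∂_3 = 0 ⇒ b_2 = 12 − 12 − 0 = 0. So H_2 = 0.

H_2 ≅ 0.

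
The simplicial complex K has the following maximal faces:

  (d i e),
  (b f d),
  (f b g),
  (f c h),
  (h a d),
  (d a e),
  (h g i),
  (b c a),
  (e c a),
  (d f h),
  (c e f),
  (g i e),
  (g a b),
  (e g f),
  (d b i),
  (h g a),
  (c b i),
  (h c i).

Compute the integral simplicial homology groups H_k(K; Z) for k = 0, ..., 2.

K has 9 vertices, 27 edges, 18 triangles.
rank ∂_0 = 0, rank ∂_1 = 8 ⇒ b_0 = 9 − 0 − 8 = 1; all invariant factors of ∂_1 are 1 so no torsion. So H_0 ≅ Z.
rank ∂_1 = 8, rank ∂_2 = 17 ⇒ b_1 = 27 − 8 − 17 = 2; all invariant factors of ∂_2 are 1 so no torsion. So H_1 ≅ Z^2.
rank ∂_2 = 17, rank ∂_3 = 0 ⇒ b_2 = 18 − 17 − 0 = 1. So H_2 ≅ Z.

H_0 = Z,  H_1 = Z^2,  H_2 = Z.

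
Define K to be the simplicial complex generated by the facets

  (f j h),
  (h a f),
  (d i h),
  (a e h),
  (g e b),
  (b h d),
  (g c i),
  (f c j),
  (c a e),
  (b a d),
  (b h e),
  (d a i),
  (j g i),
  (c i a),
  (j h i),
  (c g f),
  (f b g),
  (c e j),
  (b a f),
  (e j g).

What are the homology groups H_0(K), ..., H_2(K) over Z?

H_0 = Z,  H_1 = Z ⊕ Z/2,  H_2 = 0.

Take the total order a < b < c < d < e < f < g < h < i < j on the vertex set. Then K (dimension 2) consists of the simplices:

  0-simplices (10): a, b, c, d, e, f, g, h, i, j
  1-simplices (30): ab, ac, ad, ae, af, ah, ai, bd, be, bf, bg, bh, ce, cf, cg, ci, cj, dh, di, eg, eh, ej, fg, fh, fj, gi, gj, hi, hj, ij
  2-simplices (20): abd, abf, ace, aci, adi, aeh, afh, bdh, beg, beh, bfg, cej, cfg, cfj, cgi, dhi, egj, fhj, gij, hij

giving chain groups C_0 ≅ Z^10, C_1 ≅ Z^30, C_2 ≅ Z^20.

The boundary map ∂_1: C_1 → C_0 maps an edge to its endpoints' difference, ∂[p,q] = q − p. For instance
  ∂ci = i − c.
The resulting 10×30 matrix has rank 9, and its Smith normal form has invariant factors (1,1,1,1,1,1,1,1,1).

∂_2: C_2 → C_1 maps a triangle to the signed sum of its edges. For instance
  ∂bfg = fg − bg + bf,
  ∂cgi = gi − ci + cg.
As a 30×20 matrix over Z this has rank 20, with invariant factors (1,1,1,1,1,1,1,1,1,1,1,1,1,1,1,1,1,1,1,2).

From H_k ≅ ker(∂_k) / im(∂_{k+1}) we obtain:

  H_0: rank C_0 − rank ∂_1 = 10 − 9 = 1, and the invariant factors of ∂_1 are all 1, so H_0 = Z.
  H_1: rank ker ∂_1 − rank ∂_2 = (30 − 9) − 20 = 1, and ∂_2 has invariant factor 2 > 1, so H_1 = Z ⊕ Z/2.
  H_2: rank ker ∂_2 − rank ∂_3 = (20 − 20) − 0 = 0, and there is no ∂_3, so H_2 = 0.

(K is a triangulation of the Klein bottle.)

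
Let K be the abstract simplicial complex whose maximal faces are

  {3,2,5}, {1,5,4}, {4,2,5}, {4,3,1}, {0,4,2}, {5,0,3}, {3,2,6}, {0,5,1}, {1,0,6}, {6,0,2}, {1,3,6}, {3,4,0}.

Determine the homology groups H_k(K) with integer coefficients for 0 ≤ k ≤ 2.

K has 7 vertices, 18 edges, 12 triangles.
rank ∂_0 = 0, rank ∂_1 = 6 ⇒ b_0 = 7 − 0 − 6 = 1; all invariant factors of ∂_1 are 1 so no torsion. So H_0 ≅ Z.
rank ∂_1 = 6, rank ∂_2 = 12 ⇒ b_1 = 18 − 6 − 12 = 0; ∂_2 has invariant factor(s) [2] giving torsion. So H_1 ≅ Z/2.
rank ∂_2 = 12, rank ∂_3 = 0 ⇒ b_2 = 12 − 12 − 0 = 0. So H_2 ≅ 0.

H_0 ≅ Z,  H_1 ≅ Z/2,  H_2 = 0.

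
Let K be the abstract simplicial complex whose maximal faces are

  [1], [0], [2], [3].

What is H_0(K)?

Fix the vertex order 0 < 1 < 2 < 3 and write every simplex with vertices in increasing order. Then dim K = 0 and the simplices of K are:

  0-simplices (4): [0], [1], [2], [3]

Hence C_0 ≅ Z^4.

Now H_k = ker ∂_k / im ∂_{k+1}, so:

  H_0: rank C_0 − rank ∂_1 = 4 − 0 = 4, and there is no ∂_1, so H_0 = Z^4.

(K is a triangulation of a set of 4 points.)

H_0 ≅ Z^4.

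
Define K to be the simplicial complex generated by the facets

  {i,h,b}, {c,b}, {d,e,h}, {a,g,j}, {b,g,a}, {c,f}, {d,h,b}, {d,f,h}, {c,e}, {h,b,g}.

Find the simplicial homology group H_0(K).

Fix the vertex order a < b < c < d < e < f < g < h < i < j and write every simplex with vertices in increasing order. Then dim K = 2 and the simplices of K are:

  0-simplices (10): a, b, c, d, e, f, g, h, i, j
  1-simplices (18): ab, ag, aj, bc, bd, bg, bh, bi, ce, cf, de, df, dh, eh, fh, gh, gj, hi
  2-simplices (7): abg, agj, bdh, bgh, bhi, deh, dfh

so the chain groups are C_0 ≅ Z^10, C_1 ≅ Z^18, C_2 ≅ Z^7.

The boundary map ∂_1: C_1 → C_0 sends each edge [p,q] (with p < q) to q − p. For instance
  ∂eh = h − e.
The resulting 10×18 matrix has rank 9, and its Smith normal form has invariant factors (1,1,1,1,1,1,1,1,1).

Boundary ∂_2: C_2 → C_1 acts by ∂[p,q,r] = [q,r] − [p,r] + [p,q]. For instance
  ∂deh = eh − dh + de,
  ∂bdh = dh − bh + bd.
This gives a 18×7 integer matrix of rank 7; reducing to Smith normal form yields diagonal entries (1,1,1,1,1,1,1).

Computing H_k = (kernel of ∂_k) / (image of ∂_{k+1}):

  H_0: rank C_0 − rank ∂_1 = 10 − 9 = 1, and the invariant factors of ∂_1 are all 1, so H_0 ≅ Z.

H_0 ≅ Z.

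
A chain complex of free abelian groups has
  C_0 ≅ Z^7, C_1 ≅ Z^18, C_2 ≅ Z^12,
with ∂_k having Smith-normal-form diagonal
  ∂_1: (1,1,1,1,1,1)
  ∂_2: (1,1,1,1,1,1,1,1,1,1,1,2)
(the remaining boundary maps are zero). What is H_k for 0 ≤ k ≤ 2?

H_0 = Z,  H_1 = Z/2,  H_2 = 0.

H_0: b_0 = 7 − 0 − 6 = 1; torsion from ∂_1 factors > 1: none. So H_0 = Z.
H_1: b_1 = 18 − 6 − 12 = 0; torsion from ∂_2 factors > 1: [2]. So H_1 = Z/2.
H_2: b_2 = 12 − 12 − 0 = 0; torsion from ∂_3 factors > 1: none. So H_2 = 0.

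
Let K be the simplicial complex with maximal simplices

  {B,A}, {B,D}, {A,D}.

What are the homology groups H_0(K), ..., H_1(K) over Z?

H_0 = Z,  H_1 = Z.

K has 3 vertices, 3 edges.
rank ∂_0 = 0, rank ∂_1 = 2 ⇒ b_0 = 3 − 0 − 2 = 1; all invariant factors of ∂_1 are 1 so no torsion. So H_0 ≅ Z.
rank ∂_1 = 2, rank ∂_2 = 0 ⇒ b_1 = 3 − 2 − 0 = 1. So H_1 ≅ Z.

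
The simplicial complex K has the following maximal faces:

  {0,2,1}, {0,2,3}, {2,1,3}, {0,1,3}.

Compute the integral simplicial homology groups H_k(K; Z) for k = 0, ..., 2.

Take the total order 0 < 1 < 2 < 3 on the vertex set. Then K (dimension 2) consists of the simplices:

  0-simplices (4): [0], [1], [2], [3]
  1-simplices (6): [0,1], [0,2], [0,3], [1,2], [1,3], [2,3]
  2-simplices (4): [0,1,2], [0,1,3], [0,2,3], [1,2,3]

giving chain groups C_0 ≅ Z^4, C_1 ≅ Z^6, C_2 ≅ Z^4.

∂_1: C_1 → C_0 sends each edge [p,q] (with p < q) to q − p.
As a 4×6 matrix over Z this has rank 3, with invariant factors (1,1,1).

∂_2: C_2 → C_1 sends each 2-simplex [p,q,r] to [q,r] − [p,r] + [p,q]. For instance
  ∂[0,1,2] = [1,2] − [0,2] + [0,1],
  ∂[1,2,3] = [2,3] − [1,3] + [1,2].
As a 6×4 matrix over Z this has rank 3, with invariant factors (1,1,1).

From H_k ≅ ker(∂_k) / im(∂_{k+1}) we obtain:

  H_0: rank C_0 − rank ∂_1 = 4 − 3 = 1, and the invariant factors of ∂_1 are all 1, so H_0 = Z.
  H_1: rank ker ∂_1 − rank ∂_2 = (6 − 3) − 3 = 0, and the invariant factors of ∂_2 are all 1, so H_1 = 0.
  H_2: rank ker ∂_2 − rank ∂_3 = (4 − 3) − 0 = 1, and there is no ∂_3, so H_2 = Z.

H_0 ≅ Z,  H_1 = 0,  H_2 ≅ Z.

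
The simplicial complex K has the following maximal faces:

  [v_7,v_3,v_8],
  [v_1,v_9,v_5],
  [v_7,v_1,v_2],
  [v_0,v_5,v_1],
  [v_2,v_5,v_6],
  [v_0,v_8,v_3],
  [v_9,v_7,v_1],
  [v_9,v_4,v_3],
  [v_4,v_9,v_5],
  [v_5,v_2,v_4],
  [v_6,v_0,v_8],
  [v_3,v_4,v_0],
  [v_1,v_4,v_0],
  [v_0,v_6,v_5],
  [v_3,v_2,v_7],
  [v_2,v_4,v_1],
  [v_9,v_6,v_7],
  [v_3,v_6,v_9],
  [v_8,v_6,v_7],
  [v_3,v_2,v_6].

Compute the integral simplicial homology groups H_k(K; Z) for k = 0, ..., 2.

Order the vertices as v_0 < v_1 < v_2 < v_3 < v_4 < v_5 < v_6 < v_7 < v_8 < v_9. Listing each simplex with vertices in this order, K has dimension 2 with simplices:

  0-simplices (10): [v_0], [v_1], [v_2], [v_3], [v_4], [v_5], [v_6], [v_7], [v_8], [v_9]
  1-simplices (30): (30 of them)
  2-simplices (20): (20 of them)

giving chain groups C_0 ≅ Z^10, C_1 ≅ Z^30, C_2 ≅ Z^20.

The boundary map ∂_1: C_1 → C_0 sends each edge [p,q] (with p < q) to q − p. For instance
  ∂[v_2,v_5] = [v_5] − [v_2].
As a 10×30 matrix over Z this has rank 9, with invariant factors (1,1,1,1,1,1,1,1,1).

The boundary map ∂_2: C_2 → C_1 maps a triangle to the signed sum of its edges. For instance
  ∂[v_4,v_5,v_9] = [v_5,v_9] − [v_4,v_9] + [v_4,v_5],
  ∂[v_2,v_3,v_7] = [v_3,v_7] − [v_2,v_7] + [v_2,v_3].
The resulting 30×20 matrix has rank 20, and its Smith normal form has invariant factors (1,1,1,1,1,1,1,1,1,1,1,1,1,1,1,1,1,1,1,2).

Now H_k = ker ∂_k / im ∂_{k+1}, so:

  H_0: rank C_0 − rank ∂_1 = 10 − 9 = 1, and the invariant factors of ∂_1 are all 1, so H_0 ≅ Z.
  H_1: rank ker ∂_1 − rank ∂_2 = (30 − 9) − 20 = 1, and ∂_2 has invariant factor 2 > 1, so H_1 ≅ Z ⊕ Z/2Z.
  H_2: rank ker ∂_2 − rank ∂_3 = (20 − 20) − 0 = 0, and there is no ∂_3, so H_2 ≅ 0.

H_0 ≅ Z,  H_1 ≅ Z ⊕ Z/2Z,  H_2 = 0.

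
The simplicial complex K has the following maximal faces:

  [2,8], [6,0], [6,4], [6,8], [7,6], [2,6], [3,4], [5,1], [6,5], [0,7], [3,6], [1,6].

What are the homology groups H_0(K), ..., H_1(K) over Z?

H_0 ≅ Z,  H_1 ≅ Z^4.

K has 9 vertices, 12 edges.
rank ∂_0 = 0, rank ∂_1 = 8 ⇒ b_0 = 9 − 0 − 8 = 1; all invariant factors of ∂_1 are 1 so no torsion. So H_0 ≅ Z.
rank ∂_1 = 8, rank ∂_2 = 0 ⇒ b_1 = 12 − 8 − 0 = 4. So H_1 ≅ Z^4.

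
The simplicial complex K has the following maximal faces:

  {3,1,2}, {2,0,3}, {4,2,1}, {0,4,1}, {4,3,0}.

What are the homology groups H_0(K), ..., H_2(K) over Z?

K has 5 vertices, 10 edges, 5 triangles.
rank ∂_0 = 0, rank ∂_1 = 4 ⇒ b_0 = 5 − 0 − 4 = 1; all invariant factors of ∂_1 are 1 so no torsion. So H_0 ≅ Z.
rank ∂_1 = 4, rank ∂_2 = 5 ⇒ b_1 = 10 − 4 − 5 = 1; all invariant factors of ∂_2 are 1 so no torsion. So H_1 ≅ Z.
rank ∂_2 = 5, rank ∂_3 = 0 ⇒ b_2 = 5 − 5 − 0 = 0. So H_2 ≅ 0.

H_0 = Z,  H_1 = Z,  H_2 = 0.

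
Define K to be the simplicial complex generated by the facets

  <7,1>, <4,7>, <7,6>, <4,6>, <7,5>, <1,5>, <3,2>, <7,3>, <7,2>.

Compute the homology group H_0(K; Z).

H_0 ≅ Z.

We work with the vertex ordering 1 < 2 < 3 < 4 < 5 < 6 < 7. The simplices of K, each written with vertices in increasing order, are:

  0-simplices (7): [1], [2], [3], [4], [5], [6], [7]
  1-simplices (9): [1,5], [1,7], [2,3], [2,7], [3,7], [4,6], [4,7], [5,7], [6,7]

giving chain groups C_0 ≅ Z^7, C_1 ≅ Z^9.

Boundary ∂_1: C_1 → C_0 sends each edge [p,q] (with p < q) to q − p.
The 7×9 boundary matrix has rank 6 and Smith normal form diag(1,1,1,1,1,1).

Now H_k = ker ∂_k / im ∂_{k+1}, so:

  H_0: rank C_0 − rank ∂_1 = 7 − 6 = 1, and the invariant factors of ∂_1 are all 1, so H_0 = Z.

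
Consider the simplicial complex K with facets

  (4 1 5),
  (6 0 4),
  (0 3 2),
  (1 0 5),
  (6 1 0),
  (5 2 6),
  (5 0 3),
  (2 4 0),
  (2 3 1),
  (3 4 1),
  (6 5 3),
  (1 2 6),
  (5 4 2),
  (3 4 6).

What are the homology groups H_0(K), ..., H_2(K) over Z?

H_0 = Z,  H_1 = Z^2,  H_2 = Z.

Fix the vertex order 0 < 1 < 2 < 3 < 4 < 5 < 6 and write every simplex with vertices in increasing order. Then dim K = 2 and the simplices of K are:

  0-simplices (7): [0], [1], [2], [3], [4], [5], [6]
  1-simplices (21): [0,1], [0,2], [0,3], [0,4], [0,5], [0,6], [1,2], [1,3], [1,4], [1,5], [1,6], [2,3], [2,4], [2,5], [2,6], [3,4], [3,5], [3,6], [4,5], [4,6], [5,6]
  2-simplices (14): [0,1,5], [0,1,6], [0,2,3], [0,2,4], [0,3,5], [0,4,6], [1,2,3], [1,2,6], [1,3,4], [1,4,5], [2,4,5], [2,5,6], [3,4,6], [3,5,6]

so the chain groups are C_0 ≅ Z^7, C_1 ≅ Z^21, C_2 ≅ Z^14.

Boundary ∂_1: C_1 → C_0 sends each edge [p,q] (with p < q) to q − p. For instance
  ∂[0,4] = [4] − [0].
This gives a 7×21 integer matrix of rank 6; reducing to Smith normal form yields diagonal entries (1,1,1,1,1,1).

Boundary ∂_2: C_2 → C_1 maps a triangle to the signed sum of its edges. For instance
  ∂[0,3,5] = [3,5] − [0,5] + [0,3],
  ∂[0,1,5] = [1,5] − [0,5] + [0,1].
As a 21×14 matrix over Z this has rank 13, with invariant factors (1,1,1,1,1,1,1,1,1,1,1,1,1).

From H_k ≅ ker(∂_k) / im(∂_{k+1}) we obtain:

  H_0: rank C_0 − rank ∂_1 = 7 − 6 = 1, and the invariant factors of ∂_1 are all 1, so H_0 = Z.
  H_1: rank ker ∂_1 − rank ∂_2 = (21 − 6) − 13 = 2, and the invariant factors of ∂_2 are all 1, so H_1 = Z^2.
  H_2: rank ker ∂_2 − rank ∂_3 = (14 − 13) − 0 = 1, and there is no ∂_3, so H_2 = Z.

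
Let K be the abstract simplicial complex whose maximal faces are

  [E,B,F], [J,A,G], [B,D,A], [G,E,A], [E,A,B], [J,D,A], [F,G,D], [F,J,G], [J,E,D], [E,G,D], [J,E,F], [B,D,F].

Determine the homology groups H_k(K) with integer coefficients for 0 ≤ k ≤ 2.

H_0 = Z,  H_1 = Z/2Z,  H_2 = 0.

Take the total order A < B < D < E < F < G < J on the vertex set. Then K (dimension 2) consists of the simplices:

  0-simplices (7): A, B, D, E, F, G, J
  1-simplices (18): AB, AD, AE, AG, AJ, BD, BE, BF, DE, DF, DG, DJ, EF, EG, EJ, FG, FJ, GJ
  2-simplices (12): ABD, ABE, ADJ, AEG, AGJ, BDF, BEF, DEG, DEJ, DFG, EFJ, FGJ

so the chain groups are C_0 ≅ Z^7, C_1 ≅ Z^18, C_2 ≅ Z^12.

∂_1: C_1 → C_0 sends each edge [p,q] (with p < q) to q − p. For instance
  ∂DG = G − D.
The resulting 7×18 matrix has rank 6, and its Smith normal form has invariant factors (1,1,1,1,1,1).

∂_2: C_2 → C_1 sends each 2-simplex [p,q,r] to [q,r] − [p,r] + [p,q]. For instance
  ∂ABE = BE − AE + AB,
  ∂FGJ = GJ − FJ + FG.
The resulting 18×12 matrix has rank 12, and its Smith normal form has invariant factors (1,1,1,1,1,1,1,1,1,1,1,2).

Now H_k = ker ∂_k / im ∂_{k+1}, so:

  H_0: rank C_0 − rank ∂_1 = 7 − 6 = 1, and the invariant factors of ∂_1 are all 1, so H_0 ≅ Z.
  H_1: rank ker ∂_1 − rank ∂_2 = (18 − 6) − 12 = 0, and ∂_2 has invariant factor 2 > 1, so H_1 ≅ Z/2Z.
  H_2: rank ker ∂_2 − rank ∂_3 = (12 − 12) − 0 = 0, and there is no ∂_3, so H_2 ≅ 0.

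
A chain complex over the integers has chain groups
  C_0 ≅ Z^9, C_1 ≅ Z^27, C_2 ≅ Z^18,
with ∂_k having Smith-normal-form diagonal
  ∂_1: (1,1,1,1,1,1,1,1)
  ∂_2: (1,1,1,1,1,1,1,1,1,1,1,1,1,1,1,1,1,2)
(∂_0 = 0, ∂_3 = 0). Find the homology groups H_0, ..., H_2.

H_0: b_0 = 9 − 0 − 8 = 1; torsion from ∂_1 factors > 1: none. So H_0 = Z.
H_1: b_1 = 27 − 8 − 18 = 1; torsion from ∂_2 factors > 1: [2]. So H_1 = Z ⊕ Z/2Z.
H_2: b_2 = 18 − 18 − 0 = 0; torsion from ∂_3 factors > 1: none. So H_2 = 0.

H_0 = Z,  H_1 = Z ⊕ Z/2Z,  H_2 = 0.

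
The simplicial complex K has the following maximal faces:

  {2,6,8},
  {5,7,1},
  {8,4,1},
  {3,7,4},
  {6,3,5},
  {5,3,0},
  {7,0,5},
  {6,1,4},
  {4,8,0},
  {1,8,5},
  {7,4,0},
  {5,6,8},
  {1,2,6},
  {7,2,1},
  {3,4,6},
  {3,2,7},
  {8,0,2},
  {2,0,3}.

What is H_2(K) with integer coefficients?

H_2 = 0.

Fix the vertex order 0 < 1 < 2 < 3 < 4 < 5 < 6 < 7 < 8 and write every simplex with vertices in increasing order. Then dim K = 2 and the simplices of K are:

  0-simplices (9): [0], [1], [2], [3], [4], [5], [6], [7], [8]
  1-simplices (27): (27 of them)
  2-simplices (18): [0,2,3], [0,2,8], [0,3,5], [0,4,7], [0,4,8], [0,5,7], [1,2,6], [1,2,7], [1,4,6], [1,4,8], [1,5,7], [1,5,8], [2,3,7], [2,6,8], [3,4,6], [3,4,7], [3,5,6], [5,6,8]

Hence C_0 ≅ Z^9, C_1 ≅ Z^27, C_2 ≅ Z^18.

The boundary map ∂_1: C_1 → C_0 maps an edge to its endpoints' difference, ∂[p,q] = q − p. For instance
  ∂[3,4] = [4] − [3].
The 9×27 boundary matrix has rank 8 and Smith normal form diag(1,1,1,1,1,1,1,1).

Boundary ∂_2: C_2 → C_1 sends each 2-simplex [p,q,r] to [q,r] − [p,r] + [p,q]. For instance
  ∂[1,5,8] = [5,8] − [1,8] + [1,5],
  ∂[0,2,8] = [2,8] − [0,8] + [0,2].
This gives a 27×18 integer matrix of rank 18; reducing to Smith normal form yields diagonal entries (1,1,1,1,1,1,1,1,1,1,1,1,1,1,1,1,1,2).

Reading off H_k = ker ∂_k / im ∂_{k+1}:

  H_2: rank ker ∂_2 − rank ∂_3 = (18 − 18) − 0 = 0, and there is no ∂_3, so H_2 = 0.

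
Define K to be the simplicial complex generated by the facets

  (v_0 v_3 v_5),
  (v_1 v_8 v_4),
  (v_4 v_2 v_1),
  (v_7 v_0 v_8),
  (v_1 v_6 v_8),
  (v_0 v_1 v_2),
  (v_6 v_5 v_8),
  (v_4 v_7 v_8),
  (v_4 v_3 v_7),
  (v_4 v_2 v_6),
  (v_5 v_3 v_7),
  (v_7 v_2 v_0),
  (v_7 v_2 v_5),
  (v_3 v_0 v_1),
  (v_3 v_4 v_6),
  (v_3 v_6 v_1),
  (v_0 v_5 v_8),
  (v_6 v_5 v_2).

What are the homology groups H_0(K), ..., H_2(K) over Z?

Order the vertices as v_0 < v_1 < v_2 < v_3 < v_4 < v_5 < v_6 < v_7 < v_8. Listing each simplex with vertices in this order, K has dimension 2 with simplices:

  0-simplices (9): [v_0], [v_1], [v_2], [v_3], [v_4], [v_5], [v_6], [v_7], [v_8]
  1-simplices (27): (27 of them)
  2-simplices (18): (18 of them)

so the chain groups are C_0 ≅ Z^9, C_1 ≅ Z^27, C_2 ≅ Z^18.

The boundary map ∂_1: C_1 → C_0 maps an edge to its endpoints' difference, ∂[p,q] = q − p. For instance
  ∂[v_5,v_8] = [v_8] − [v_5].
The 9×27 boundary matrix has rank 8 and Smith normal form diag(1,1,1,1,1,1,1,1).

Boundary ∂_2: C_2 → C_1 acts by ∂[p,q,r] = [q,r] − [p,r] + [p,q]. For instance
  ∂[v_1,v_3,v_6] = [v_3,v_6] − [v_1,v_6] + [v_1,v_3],
  ∂[v_5,v_6,v_8] = [v_6,v_8] − [v_5,v_8] + [v_5,v_6].
As a 27×18 matrix over Z this has rank 18, with invariant factors (1,1,1,1,1,1,1,1,1,1,1,1,1,1,1,1,1,2).

Reading off H_k = ker ∂_k / im ∂_{k+1}:

  H_0: rank C_0 − rank ∂_1 = 9 − 8 = 1, and the invariant factors of ∂_1 are all 1, so H_0 = Z.
  H_1: rank ker ∂_1 − rank ∂_2 = (27 − 8) − 18 = 1, and ∂_2 has invariant factor 2 > 1, so H_1 = Z ⊕ Z/2.
  H_2: rank ker ∂_2 − rank ∂_3 = (18 − 18) − 0 = 0, and there is no ∂_3, so H_2 = 0.

H_0 ≅ Z,  H_1 ≅ Z ⊕ Z/2,  H_2 = 0.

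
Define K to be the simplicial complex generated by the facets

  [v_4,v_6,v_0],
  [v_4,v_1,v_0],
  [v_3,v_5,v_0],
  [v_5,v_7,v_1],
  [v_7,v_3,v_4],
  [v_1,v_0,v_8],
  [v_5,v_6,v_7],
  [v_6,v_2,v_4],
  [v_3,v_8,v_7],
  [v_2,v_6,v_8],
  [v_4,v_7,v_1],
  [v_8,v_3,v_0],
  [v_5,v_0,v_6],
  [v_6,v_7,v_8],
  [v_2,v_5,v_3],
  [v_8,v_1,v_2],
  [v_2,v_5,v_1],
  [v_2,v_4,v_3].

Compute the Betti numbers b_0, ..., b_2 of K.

b_0 = 1, b_1 = 2, b_2 = 1.

K has 9 vertices, 27 edges, 18 triangles.
rank ∂_0 = 0, rank ∂_1 = 8 ⇒ b_0 = 9 − 0 − 8 = 1; all invariant factors of ∂_1 are 1 so no torsion. So H_0 ≅ Z.
rank ∂_1 = 8, rank ∂_2 = 17 ⇒ b_1 = 27 − 8 − 17 = 2; all invariant factors of ∂_2 are 1 so no torsion. So H_1 ≅ Z^2.
rank ∂_2 = 17, rank ∂_3 = 0 ⇒ b_2 = 18 − 17 − 0 = 1. So H_2 ≅ Z.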